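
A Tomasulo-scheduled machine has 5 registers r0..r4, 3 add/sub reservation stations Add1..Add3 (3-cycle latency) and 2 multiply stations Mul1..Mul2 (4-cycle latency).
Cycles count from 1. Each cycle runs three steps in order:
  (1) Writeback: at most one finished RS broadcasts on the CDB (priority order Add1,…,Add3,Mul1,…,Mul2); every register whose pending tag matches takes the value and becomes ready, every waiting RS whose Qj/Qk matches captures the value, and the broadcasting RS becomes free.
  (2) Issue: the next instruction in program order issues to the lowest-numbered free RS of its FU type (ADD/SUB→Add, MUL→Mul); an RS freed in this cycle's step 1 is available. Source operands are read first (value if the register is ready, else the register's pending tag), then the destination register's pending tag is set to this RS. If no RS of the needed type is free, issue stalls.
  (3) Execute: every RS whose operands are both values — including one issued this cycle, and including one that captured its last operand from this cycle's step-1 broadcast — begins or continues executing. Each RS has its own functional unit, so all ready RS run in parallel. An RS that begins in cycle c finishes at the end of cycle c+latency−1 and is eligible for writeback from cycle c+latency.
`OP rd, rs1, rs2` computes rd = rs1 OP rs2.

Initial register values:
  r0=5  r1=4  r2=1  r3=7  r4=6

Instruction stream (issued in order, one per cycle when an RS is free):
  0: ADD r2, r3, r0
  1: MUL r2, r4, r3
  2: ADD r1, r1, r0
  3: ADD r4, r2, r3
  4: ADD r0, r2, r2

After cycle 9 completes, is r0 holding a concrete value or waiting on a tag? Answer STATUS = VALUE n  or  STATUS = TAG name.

STATUS = TAG Add3

c1: issue ADD r2<-Add1 | r0:5,r1:4,r2:Add1,r3:7,r4:6
c2: issue MUL r2<-Mul1 | r0:5,r1:4,r2:Mul1,r3:7,r4:6
c3: issue ADD r1<-Add2 | r0:5,r1:Add2,r2:Mul1,r3:7,r4:6
c4: CDB Add1=12; issue ADD r4<-Add1 | r0:5,r1:Add2,r2:Mul1,r3:7,r4:Add1
c5: issue ADD r0<-Add3 | r0:Add3,r1:Add2,r2:Mul1,r3:7,r4:Add1
c6: CDB Add2=9 | r0:Add3,r1:9,r2:Mul1,r3:7,r4:Add1
c7: CDB Mul1=42 | r0:Add3,r1:9,r2:42,r3:7,r4:Add1
c8: - | r0:Add3,r1:9,r2:42,r3:7,r4:Add1
c9: - | r0:Add3,r1:9,r2:42,r3:7,r4:Add1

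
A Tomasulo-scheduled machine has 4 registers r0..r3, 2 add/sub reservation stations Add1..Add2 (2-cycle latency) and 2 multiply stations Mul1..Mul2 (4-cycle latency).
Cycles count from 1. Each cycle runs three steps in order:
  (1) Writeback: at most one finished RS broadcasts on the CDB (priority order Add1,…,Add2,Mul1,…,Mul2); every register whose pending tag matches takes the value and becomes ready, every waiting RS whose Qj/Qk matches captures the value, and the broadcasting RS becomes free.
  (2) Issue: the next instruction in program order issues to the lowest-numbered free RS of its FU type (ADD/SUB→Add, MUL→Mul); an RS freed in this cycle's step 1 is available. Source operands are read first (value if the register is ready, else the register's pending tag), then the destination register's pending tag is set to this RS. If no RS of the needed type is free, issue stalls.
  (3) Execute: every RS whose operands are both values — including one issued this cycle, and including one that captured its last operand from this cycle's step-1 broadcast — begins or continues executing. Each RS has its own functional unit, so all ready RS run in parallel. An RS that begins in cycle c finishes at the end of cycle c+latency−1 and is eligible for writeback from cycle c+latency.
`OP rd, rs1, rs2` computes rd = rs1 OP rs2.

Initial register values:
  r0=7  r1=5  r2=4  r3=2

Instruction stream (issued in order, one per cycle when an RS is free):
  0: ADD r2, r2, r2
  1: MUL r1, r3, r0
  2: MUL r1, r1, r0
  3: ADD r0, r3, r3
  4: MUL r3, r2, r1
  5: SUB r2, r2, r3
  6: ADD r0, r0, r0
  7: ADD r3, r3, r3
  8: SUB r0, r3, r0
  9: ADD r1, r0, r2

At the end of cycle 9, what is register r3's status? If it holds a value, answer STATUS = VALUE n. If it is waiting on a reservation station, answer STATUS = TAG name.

cycle 1: issue ADD r2<-Add1 // r0:7,r1:5,r2:Add1,r3:2
cycle 2: issue MUL r1<-Mul1 // r0:7,r1:Mul1,r2:Add1,r3:2
cycle 3: CDB Add1=8; issue MUL r1<-Mul2 // r0:7,r1:Mul2,r2:8,r3:2
cycle 4: issue ADD r0<-Add1 // r0:Add1,r1:Mul2,r2:8,r3:2
cycle 5: stall // r0:Add1,r1:Mul2,r2:8,r3:2
cycle 6: CDB Add1=4; stall // r0:4,r1:Mul2,r2:8,r3:2
cycle 7: CDB Mul1=14; issue MUL r3<-Mul1 // r0:4,r1:Mul2,r2:8,r3:Mul1
cycle 8: issue SUB r2<-Add1 // r0:4,r1:Mul2,r2:Add1,r3:Mul1
cycle 9: issue ADD r0<-Add2 // r0:Add2,r1:Mul2,r2:Add1,r3:Mul1

STATUS = TAG Mul1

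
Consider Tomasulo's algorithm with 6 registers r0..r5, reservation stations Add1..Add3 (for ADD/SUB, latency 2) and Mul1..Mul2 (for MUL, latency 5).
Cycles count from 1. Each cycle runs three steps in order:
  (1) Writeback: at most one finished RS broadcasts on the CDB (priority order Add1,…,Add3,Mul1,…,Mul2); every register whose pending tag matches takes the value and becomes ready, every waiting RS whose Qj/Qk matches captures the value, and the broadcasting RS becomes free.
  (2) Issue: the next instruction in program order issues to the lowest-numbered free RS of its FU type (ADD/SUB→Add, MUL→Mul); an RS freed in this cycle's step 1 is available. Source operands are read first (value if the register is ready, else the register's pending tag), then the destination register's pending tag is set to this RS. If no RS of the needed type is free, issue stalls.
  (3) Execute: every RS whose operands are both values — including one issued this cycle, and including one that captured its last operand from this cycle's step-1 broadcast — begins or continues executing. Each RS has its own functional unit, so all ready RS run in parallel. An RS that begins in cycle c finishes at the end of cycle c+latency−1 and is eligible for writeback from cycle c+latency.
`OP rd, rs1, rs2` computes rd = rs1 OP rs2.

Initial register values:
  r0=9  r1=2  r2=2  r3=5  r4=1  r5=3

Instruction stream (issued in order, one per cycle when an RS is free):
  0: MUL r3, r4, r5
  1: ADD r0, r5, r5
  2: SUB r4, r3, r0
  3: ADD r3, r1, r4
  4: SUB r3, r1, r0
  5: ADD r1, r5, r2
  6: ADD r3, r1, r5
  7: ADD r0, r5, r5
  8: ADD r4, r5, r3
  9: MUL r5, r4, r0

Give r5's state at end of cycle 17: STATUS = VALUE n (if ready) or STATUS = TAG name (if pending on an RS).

STATUS = TAG Mul1

  c1: issue MUL r3<-Mul1  regs: r0:9,r1:2,r2:2,r3:Mul1,r4:1,r5:3
  c2: issue ADD r0<-Add1  regs: r0:Add1,r1:2,r2:2,r3:Mul1,r4:1,r5:3
  c3: issue SUB r4<-Add2  regs: r0:Add1,r1:2,r2:2,r3:Mul1,r4:Add2,r5:3
  c4: CDB Add1=6; issue ADD r3<-Add1  regs: r0:6,r1:2,r2:2,r3:Add1,r4:Add2,r5:3
  c5: issue SUB r3<-Add3  regs: r0:6,r1:2,r2:2,r3:Add3,r4:Add2,r5:3
  c6: CDB Mul1=3; stall  regs: r0:6,r1:2,r2:2,r3:Add3,r4:Add2,r5:3
  c7: CDB Add3=-4; issue ADD r1<-Add3  regs: r0:6,r1:Add3,r2:2,r3:-4,r4:Add2,r5:3
  c8: CDB Add2=-3; issue ADD r3<-Add2  regs: r0:6,r1:Add3,r2:2,r3:Add2,r4:-3,r5:3
  c9: CDB Add3=5; issue ADD r0<-Add3  regs: r0:Add3,r1:5,r2:2,r3:Add2,r4:-3,r5:3
  c10: CDB Add1=-1; issue ADD r4<-Add1  regs: r0:Add3,r1:5,r2:2,r3:Add2,r4:Add1,r5:3
  c11: CDB Add2=8; issue MUL r5<-Mul1  regs: r0:Add3,r1:5,r2:2,r3:8,r4:Add1,r5:Mul1
  c12: CDB Add3=6  regs: r0:6,r1:5,r2:2,r3:8,r4:Add1,r5:Mul1
  c13: CDB Add1=11  regs: r0:6,r1:5,r2:2,r3:8,r4:11,r5:Mul1
  c14: -  regs: r0:6,r1:5,r2:2,r3:8,r4:11,r5:Mul1
  c15: -  regs: r0:6,r1:5,r2:2,r3:8,r4:11,r5:Mul1
  c16: -  regs: r0:6,r1:5,r2:2,r3:8,r4:11,r5:Mul1
  c17: -  regs: r0:6,r1:5,r2:2,r3:8,r4:11,r5:Mul1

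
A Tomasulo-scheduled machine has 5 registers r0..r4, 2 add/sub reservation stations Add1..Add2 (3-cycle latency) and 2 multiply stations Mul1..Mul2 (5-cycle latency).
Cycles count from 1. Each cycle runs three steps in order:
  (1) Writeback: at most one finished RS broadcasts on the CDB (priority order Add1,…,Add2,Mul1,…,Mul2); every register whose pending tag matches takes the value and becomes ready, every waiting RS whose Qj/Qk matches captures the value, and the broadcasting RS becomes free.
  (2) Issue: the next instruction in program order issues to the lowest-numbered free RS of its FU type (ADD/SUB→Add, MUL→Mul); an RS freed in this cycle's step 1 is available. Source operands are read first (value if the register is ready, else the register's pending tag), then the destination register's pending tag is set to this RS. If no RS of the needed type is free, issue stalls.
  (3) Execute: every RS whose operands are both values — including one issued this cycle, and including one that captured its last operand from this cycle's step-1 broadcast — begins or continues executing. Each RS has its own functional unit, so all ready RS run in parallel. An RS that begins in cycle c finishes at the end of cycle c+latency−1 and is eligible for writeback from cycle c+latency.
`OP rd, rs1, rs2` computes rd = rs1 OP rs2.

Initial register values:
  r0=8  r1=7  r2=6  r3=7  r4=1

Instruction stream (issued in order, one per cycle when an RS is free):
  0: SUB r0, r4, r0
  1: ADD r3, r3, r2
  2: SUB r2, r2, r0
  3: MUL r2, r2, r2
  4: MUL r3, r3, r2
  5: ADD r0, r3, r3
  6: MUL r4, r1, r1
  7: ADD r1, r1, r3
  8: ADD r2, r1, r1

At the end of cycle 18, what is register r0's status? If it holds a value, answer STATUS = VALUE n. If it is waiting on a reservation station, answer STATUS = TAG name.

STATUS = TAG Add1

c1: issue SUB r0<-Add1 | r0:Add1,r1:7,r2:6,r3:7,r4:1
c2: issue ADD r3<-Add2 | r0:Add1,r1:7,r2:6,r3:Add2,r4:1
c3: stall | r0:Add1,r1:7,r2:6,r3:Add2,r4:1
c4: CDB Add1=-7; issue SUB r2<-Add1 | r0:-7,r1:7,r2:Add1,r3:Add2,r4:1
c5: CDB Add2=13; issue MUL r2<-Mul1 | r0:-7,r1:7,r2:Mul1,r3:13,r4:1
c6: issue MUL r3<-Mul2 | r0:-7,r1:7,r2:Mul1,r3:Mul2,r4:1
c7: CDB Add1=13; issue ADD r0<-Add1 | r0:Add1,r1:7,r2:Mul1,r3:Mul2,r4:1
c8: stall | r0:Add1,r1:7,r2:Mul1,r3:Mul2,r4:1
c9: stall | r0:Add1,r1:7,r2:Mul1,r3:Mul2,r4:1
c10: stall | r0:Add1,r1:7,r2:Mul1,r3:Mul2,r4:1
c11: stall | r0:Add1,r1:7,r2:Mul1,r3:Mul2,r4:1
c12: CDB Mul1=169; issue MUL r4<-Mul1 | r0:Add1,r1:7,r2:169,r3:Mul2,r4:Mul1
c13: issue ADD r1<-Add2 | r0:Add1,r1:Add2,r2:169,r3:Mul2,r4:Mul1
c14: stall | r0:Add1,r1:Add2,r2:169,r3:Mul2,r4:Mul1
c15: stall | r0:Add1,r1:Add2,r2:169,r3:Mul2,r4:Mul1
c16: stall | r0:Add1,r1:Add2,r2:169,r3:Mul2,r4:Mul1
c17: CDB Mul1=49; stall | r0:Add1,r1:Add2,r2:169,r3:Mul2,r4:49
c18: CDB Mul2=2197; stall | r0:Add1,r1:Add2,r2:169,r3:2197,r4:49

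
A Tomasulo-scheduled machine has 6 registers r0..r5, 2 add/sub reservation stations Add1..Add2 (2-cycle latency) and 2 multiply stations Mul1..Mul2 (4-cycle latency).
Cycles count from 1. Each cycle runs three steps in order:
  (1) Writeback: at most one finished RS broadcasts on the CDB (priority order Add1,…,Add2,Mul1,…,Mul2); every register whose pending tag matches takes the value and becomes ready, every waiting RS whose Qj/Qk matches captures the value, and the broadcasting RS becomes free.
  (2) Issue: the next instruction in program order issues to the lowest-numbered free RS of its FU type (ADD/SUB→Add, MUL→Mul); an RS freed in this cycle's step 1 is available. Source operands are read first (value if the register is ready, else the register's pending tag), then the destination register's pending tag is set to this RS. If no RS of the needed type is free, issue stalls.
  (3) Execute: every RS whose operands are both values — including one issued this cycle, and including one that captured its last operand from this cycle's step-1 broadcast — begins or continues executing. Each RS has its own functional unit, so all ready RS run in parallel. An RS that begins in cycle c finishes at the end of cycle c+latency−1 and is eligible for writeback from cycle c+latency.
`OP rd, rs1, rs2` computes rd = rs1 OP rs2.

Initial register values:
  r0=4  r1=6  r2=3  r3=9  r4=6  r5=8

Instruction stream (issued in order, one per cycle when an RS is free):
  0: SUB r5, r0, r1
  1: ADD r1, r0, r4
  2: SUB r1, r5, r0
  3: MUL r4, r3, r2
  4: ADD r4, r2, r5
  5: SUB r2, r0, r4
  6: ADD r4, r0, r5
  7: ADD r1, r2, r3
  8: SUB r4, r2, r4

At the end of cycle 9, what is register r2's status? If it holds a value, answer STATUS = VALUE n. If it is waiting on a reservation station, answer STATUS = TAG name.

cycle 1: issue SUB r5<-Add1 // r0:4,r1:6,r2:3,r3:9,r4:6,r5:Add1
cycle 2: issue ADD r1<-Add2 // r0:4,r1:Add2,r2:3,r3:9,r4:6,r5:Add1
cycle 3: CDB Add1=-2; issue SUB r1<-Add1 // r0:4,r1:Add1,r2:3,r3:9,r4:6,r5:-2
cycle 4: CDB Add2=10; issue MUL r4<-Mul1 // r0:4,r1:Add1,r2:3,r3:9,r4:Mul1,r5:-2
cycle 5: CDB Add1=-6; issue ADD r4<-Add1 // r0:4,r1:-6,r2:3,r3:9,r4:Add1,r5:-2
cycle 6: issue SUB r2<-Add2 // r0:4,r1:-6,r2:Add2,r3:9,r4:Add1,r5:-2
cycle 7: CDB Add1=1; issue ADD r4<-Add1 // r0:4,r1:-6,r2:Add2,r3:9,r4:Add1,r5:-2
cycle 8: CDB Mul1=27; stall // r0:4,r1:-6,r2:Add2,r3:9,r4:Add1,r5:-2
cycle 9: CDB Add1=2; issue ADD r1<-Add1 // r0:4,r1:Add1,r2:Add2,r3:9,r4:2,r5:-2

STATUS = TAG Add2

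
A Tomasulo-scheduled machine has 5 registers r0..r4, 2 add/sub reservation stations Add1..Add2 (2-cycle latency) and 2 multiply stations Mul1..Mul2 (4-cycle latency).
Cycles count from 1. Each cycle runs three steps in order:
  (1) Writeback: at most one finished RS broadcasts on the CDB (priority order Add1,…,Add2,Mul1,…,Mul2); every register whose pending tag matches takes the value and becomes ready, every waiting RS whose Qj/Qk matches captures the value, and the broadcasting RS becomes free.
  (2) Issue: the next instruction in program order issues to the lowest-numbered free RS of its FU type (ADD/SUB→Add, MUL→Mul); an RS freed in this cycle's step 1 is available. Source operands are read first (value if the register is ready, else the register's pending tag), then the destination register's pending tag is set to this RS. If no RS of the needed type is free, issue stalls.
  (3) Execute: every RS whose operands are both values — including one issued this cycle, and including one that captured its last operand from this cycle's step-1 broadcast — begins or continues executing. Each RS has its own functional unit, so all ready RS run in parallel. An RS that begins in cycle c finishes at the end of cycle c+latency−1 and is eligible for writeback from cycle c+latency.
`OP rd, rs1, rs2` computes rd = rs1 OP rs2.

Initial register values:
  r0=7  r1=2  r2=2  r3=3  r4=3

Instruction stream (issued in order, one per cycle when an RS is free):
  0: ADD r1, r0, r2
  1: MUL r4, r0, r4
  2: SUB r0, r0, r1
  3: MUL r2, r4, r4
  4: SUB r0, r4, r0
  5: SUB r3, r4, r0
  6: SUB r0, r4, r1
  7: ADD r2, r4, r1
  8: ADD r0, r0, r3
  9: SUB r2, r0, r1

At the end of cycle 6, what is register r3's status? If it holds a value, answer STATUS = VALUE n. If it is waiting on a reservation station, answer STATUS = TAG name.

STATUS = TAG Add2

  c1: issue ADD r1<-Add1  regs: r0:7,r1:Add1,r2:2,r3:3,r4:3
  c2: issue MUL r4<-Mul1  regs: r0:7,r1:Add1,r2:2,r3:3,r4:Mul1
  c3: CDB Add1=9; issue SUB r0<-Add1  regs: r0:Add1,r1:9,r2:2,r3:3,r4:Mul1
  c4: issue MUL r2<-Mul2  regs: r0:Add1,r1:9,r2:Mul2,r3:3,r4:Mul1
  c5: CDB Add1=-2; issue SUB r0<-Add1  regs: r0:Add1,r1:9,r2:Mul2,r3:3,r4:Mul1
  c6: CDB Mul1=21; issue SUB r3<-Add2  regs: r0:Add1,r1:9,r2:Mul2,r3:Add2,r4:21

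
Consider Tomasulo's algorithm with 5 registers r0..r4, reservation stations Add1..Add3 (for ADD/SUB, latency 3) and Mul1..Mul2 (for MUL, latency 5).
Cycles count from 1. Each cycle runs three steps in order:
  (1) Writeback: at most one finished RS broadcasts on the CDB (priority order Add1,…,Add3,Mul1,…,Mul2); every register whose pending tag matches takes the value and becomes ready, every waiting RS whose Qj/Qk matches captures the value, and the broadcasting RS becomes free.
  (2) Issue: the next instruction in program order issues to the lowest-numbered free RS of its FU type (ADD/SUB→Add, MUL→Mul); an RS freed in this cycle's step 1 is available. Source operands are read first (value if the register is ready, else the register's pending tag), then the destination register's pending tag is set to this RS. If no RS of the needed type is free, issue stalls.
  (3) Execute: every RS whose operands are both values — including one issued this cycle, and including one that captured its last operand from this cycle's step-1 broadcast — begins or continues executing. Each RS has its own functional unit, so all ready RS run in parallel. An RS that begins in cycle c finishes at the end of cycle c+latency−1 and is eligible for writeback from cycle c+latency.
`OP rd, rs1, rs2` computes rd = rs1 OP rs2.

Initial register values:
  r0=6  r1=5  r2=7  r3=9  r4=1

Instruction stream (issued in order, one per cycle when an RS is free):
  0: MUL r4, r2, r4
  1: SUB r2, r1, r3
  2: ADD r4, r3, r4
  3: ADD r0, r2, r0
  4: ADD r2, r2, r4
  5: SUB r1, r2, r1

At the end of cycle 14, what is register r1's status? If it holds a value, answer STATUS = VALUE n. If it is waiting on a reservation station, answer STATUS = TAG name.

STATUS = TAG Add3

  c1: issue MUL r4<-Mul1  regs: r0:6,r1:5,r2:7,r3:9,r4:Mul1
  c2: issue SUB r2<-Add1  regs: r0:6,r1:5,r2:Add1,r3:9,r4:Mul1
  c3: issue ADD r4<-Add2  regs: r0:6,r1:5,r2:Add1,r3:9,r4:Add2
  c4: issue ADD r0<-Add3  regs: r0:Add3,r1:5,r2:Add1,r3:9,r4:Add2
  c5: CDB Add1=-4; issue ADD r2<-Add1  regs: r0:Add3,r1:5,r2:Add1,r3:9,r4:Add2
  c6: CDB Mul1=7; stall  regs: r0:Add3,r1:5,r2:Add1,r3:9,r4:Add2
  c7: stall  regs: r0:Add3,r1:5,r2:Add1,r3:9,r4:Add2
  c8: CDB Add3=2; issue SUB r1<-Add3  regs: r0:2,r1:Add3,r2:Add1,r3:9,r4:Add2
  c9: CDB Add2=16  regs: r0:2,r1:Add3,r2:Add1,r3:9,r4:16
  c10: -  regs: r0:2,r1:Add3,r2:Add1,r3:9,r4:16
  c11: -  regs: r0:2,r1:Add3,r2:Add1,r3:9,r4:16
  c12: CDB Add1=12  regs: r0:2,r1:Add3,r2:12,r3:9,r4:16
  c13: -  regs: r0:2,r1:Add3,r2:12,r3:9,r4:16
  c14: -  regs: r0:2,r1:Add3,r2:12,r3:9,r4:16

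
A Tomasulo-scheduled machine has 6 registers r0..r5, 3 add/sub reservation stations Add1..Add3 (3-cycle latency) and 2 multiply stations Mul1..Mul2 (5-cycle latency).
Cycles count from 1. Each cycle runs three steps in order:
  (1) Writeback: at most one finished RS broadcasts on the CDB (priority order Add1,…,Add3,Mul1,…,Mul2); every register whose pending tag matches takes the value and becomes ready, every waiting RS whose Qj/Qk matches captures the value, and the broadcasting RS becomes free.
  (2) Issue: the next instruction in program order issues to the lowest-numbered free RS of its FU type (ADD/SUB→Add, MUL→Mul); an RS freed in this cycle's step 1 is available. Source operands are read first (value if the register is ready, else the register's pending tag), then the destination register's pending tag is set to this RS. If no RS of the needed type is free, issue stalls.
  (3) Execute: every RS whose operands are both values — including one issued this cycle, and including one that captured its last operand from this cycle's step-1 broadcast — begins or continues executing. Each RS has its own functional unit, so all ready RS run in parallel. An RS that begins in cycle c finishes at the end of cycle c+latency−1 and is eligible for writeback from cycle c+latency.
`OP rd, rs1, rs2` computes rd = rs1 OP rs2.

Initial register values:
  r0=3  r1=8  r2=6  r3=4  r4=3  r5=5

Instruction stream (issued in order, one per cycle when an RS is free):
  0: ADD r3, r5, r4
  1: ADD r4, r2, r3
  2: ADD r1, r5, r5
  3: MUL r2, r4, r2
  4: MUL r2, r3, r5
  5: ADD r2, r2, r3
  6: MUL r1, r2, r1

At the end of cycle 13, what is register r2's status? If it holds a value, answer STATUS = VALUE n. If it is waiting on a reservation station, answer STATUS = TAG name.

STATUS = VALUE 48

cycle 1: issue ADD r3<-Add1 // r0:3,r1:8,r2:6,r3:Add1,r4:3,r5:5
cycle 2: issue ADD r4<-Add2 // r0:3,r1:8,r2:6,r3:Add1,r4:Add2,r5:5
cycle 3: issue ADD r1<-Add3 // r0:3,r1:Add3,r2:6,r3:Add1,r4:Add2,r5:5
cycle 4: CDB Add1=8; issue MUL r2<-Mul1 // r0:3,r1:Add3,r2:Mul1,r3:8,r4:Add2,r5:5
cycle 5: issue MUL r2<-Mul2 // r0:3,r1:Add3,r2:Mul2,r3:8,r4:Add2,r5:5
cycle 6: CDB Add3=10; issue ADD r2<-Add1 // r0:3,r1:10,r2:Add1,r3:8,r4:Add2,r5:5
cycle 7: CDB Add2=14; stall // r0:3,r1:10,r2:Add1,r3:8,r4:14,r5:5
cycle 8: stall // r0:3,r1:10,r2:Add1,r3:8,r4:14,r5:5
cycle 9: stall // r0:3,r1:10,r2:Add1,r3:8,r4:14,r5:5
cycle 10: CDB Mul2=40; issue MUL r1<-Mul2 // r0:3,r1:Mul2,r2:Add1,r3:8,r4:14,r5:5
cycle 11: - // r0:3,r1:Mul2,r2:Add1,r3:8,r4:14,r5:5
cycle 12: CDB Mul1=84 // r0:3,r1:Mul2,r2:Add1,r3:8,r4:14,r5:5
cycle 13: CDB Add1=48 // r0:3,r1:Mul2,r2:48,r3:8,r4:14,r5:5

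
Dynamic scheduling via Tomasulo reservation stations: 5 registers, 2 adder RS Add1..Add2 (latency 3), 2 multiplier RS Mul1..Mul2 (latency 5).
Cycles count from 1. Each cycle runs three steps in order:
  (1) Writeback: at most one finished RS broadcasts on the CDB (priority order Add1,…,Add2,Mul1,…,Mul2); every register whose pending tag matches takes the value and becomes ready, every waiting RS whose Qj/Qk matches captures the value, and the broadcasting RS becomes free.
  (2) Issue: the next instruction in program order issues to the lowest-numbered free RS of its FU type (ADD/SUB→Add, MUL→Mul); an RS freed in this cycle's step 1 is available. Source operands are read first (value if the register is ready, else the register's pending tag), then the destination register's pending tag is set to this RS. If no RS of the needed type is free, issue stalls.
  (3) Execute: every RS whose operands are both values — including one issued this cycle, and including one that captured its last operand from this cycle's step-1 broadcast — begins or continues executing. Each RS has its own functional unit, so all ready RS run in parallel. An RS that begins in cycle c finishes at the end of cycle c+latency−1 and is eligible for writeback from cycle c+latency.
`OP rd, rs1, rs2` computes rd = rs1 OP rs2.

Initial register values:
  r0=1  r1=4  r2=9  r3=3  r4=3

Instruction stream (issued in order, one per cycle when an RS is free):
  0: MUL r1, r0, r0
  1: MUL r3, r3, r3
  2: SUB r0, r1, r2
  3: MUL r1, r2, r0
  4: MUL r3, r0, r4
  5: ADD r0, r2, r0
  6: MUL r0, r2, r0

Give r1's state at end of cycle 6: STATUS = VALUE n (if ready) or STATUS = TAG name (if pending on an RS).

STATUS = TAG Mul1

  c1: issue MUL r1<-Mul1  regs: r0:1,r1:Mul1,r2:9,r3:3,r4:3
  c2: issue MUL r3<-Mul2  regs: r0:1,r1:Mul1,r2:9,r3:Mul2,r4:3
  c3: issue SUB r0<-Add1  regs: r0:Add1,r1:Mul1,r2:9,r3:Mul2,r4:3
  c4: stall  regs: r0:Add1,r1:Mul1,r2:9,r3:Mul2,r4:3
  c5: stall  regs: r0:Add1,r1:Mul1,r2:9,r3:Mul2,r4:3
  c6: CDB Mul1=1; issue MUL r1<-Mul1  regs: r0:Add1,r1:Mul1,r2:9,r3:Mul2,r4:3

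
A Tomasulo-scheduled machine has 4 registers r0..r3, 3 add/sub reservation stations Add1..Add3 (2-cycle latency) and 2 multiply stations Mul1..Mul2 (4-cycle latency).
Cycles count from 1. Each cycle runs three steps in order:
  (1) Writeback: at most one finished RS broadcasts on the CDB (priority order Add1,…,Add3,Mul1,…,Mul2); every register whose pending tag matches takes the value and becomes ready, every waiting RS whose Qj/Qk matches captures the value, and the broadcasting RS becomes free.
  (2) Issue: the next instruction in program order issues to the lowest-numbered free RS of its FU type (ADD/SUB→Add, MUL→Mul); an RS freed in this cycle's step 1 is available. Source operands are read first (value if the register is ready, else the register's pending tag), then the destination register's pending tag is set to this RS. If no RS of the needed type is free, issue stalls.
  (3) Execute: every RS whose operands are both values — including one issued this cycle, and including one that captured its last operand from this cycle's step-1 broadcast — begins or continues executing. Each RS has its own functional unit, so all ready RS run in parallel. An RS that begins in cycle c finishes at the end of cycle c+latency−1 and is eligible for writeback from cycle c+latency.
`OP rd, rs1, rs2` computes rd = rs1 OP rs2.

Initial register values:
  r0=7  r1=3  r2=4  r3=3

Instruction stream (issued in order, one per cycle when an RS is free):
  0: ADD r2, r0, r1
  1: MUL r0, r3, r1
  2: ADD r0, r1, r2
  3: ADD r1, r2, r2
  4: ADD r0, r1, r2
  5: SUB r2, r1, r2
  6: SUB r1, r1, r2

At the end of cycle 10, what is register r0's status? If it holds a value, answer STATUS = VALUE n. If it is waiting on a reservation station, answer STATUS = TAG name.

cycle 1: issue ADD r2<-Add1 // r0:7,r1:3,r2:Add1,r3:3
cycle 2: issue MUL r0<-Mul1 // r0:Mul1,r1:3,r2:Add1,r3:3
cycle 3: CDB Add1=10; issue ADD r0<-Add1 // r0:Add1,r1:3,r2:10,r3:3
cycle 4: issue ADD r1<-Add2 // r0:Add1,r1:Add2,r2:10,r3:3
cycle 5: CDB Add1=13; issue ADD r0<-Add1 // r0:Add1,r1:Add2,r2:10,r3:3
cycle 6: CDB Add2=20; issue SUB r2<-Add2 // r0:Add1,r1:20,r2:Add2,r3:3
cycle 7: CDB Mul1=9; issue SUB r1<-Add3 // r0:Add1,r1:Add3,r2:Add2,r3:3
cycle 8: CDB Add1=30 // r0:30,r1:Add3,r2:Add2,r3:3
cycle 9: CDB Add2=10 // r0:30,r1:Add3,r2:10,r3:3
cycle 10: - // r0:30,r1:Add3,r2:10,r3:3

STATUS = VALUE 30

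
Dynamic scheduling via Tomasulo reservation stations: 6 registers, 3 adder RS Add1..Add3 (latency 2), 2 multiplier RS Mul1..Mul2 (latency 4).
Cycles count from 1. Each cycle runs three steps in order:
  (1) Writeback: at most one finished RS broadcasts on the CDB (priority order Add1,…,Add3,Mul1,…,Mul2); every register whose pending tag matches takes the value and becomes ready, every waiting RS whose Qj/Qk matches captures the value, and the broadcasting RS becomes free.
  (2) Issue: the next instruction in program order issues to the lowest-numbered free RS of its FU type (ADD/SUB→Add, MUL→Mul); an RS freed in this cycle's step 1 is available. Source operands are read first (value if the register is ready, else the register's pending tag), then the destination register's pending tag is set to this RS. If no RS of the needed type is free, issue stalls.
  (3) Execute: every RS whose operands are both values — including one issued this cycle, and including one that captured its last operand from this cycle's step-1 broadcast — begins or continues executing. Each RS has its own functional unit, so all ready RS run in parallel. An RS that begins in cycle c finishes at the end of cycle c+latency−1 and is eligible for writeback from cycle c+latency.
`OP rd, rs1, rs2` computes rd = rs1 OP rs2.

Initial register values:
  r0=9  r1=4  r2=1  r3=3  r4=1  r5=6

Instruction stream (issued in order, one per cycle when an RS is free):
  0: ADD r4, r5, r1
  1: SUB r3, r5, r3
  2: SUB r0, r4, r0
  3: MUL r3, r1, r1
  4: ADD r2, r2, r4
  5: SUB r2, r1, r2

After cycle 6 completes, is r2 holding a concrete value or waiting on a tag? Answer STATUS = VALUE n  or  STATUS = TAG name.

cycle 1: issue ADD r4<-Add1 // r0:9,r1:4,r2:1,r3:3,r4:Add1,r5:6
cycle 2: issue SUB r3<-Add2 // r0:9,r1:4,r2:1,r3:Add2,r4:Add1,r5:6
cycle 3: CDB Add1=10; issue SUB r0<-Add1 // r0:Add1,r1:4,r2:1,r3:Add2,r4:10,r5:6
cycle 4: CDB Add2=3; issue MUL r3<-Mul1 // r0:Add1,r1:4,r2:1,r3:Mul1,r4:10,r5:6
cycle 5: CDB Add1=1; issue ADD r2<-Add1 // r0:1,r1:4,r2:Add1,r3:Mul1,r4:10,r5:6
cycle 6: issue SUB r2<-Add2 // r0:1,r1:4,r2:Add2,r3:Mul1,r4:10,r5:6

STATUS = TAG Add2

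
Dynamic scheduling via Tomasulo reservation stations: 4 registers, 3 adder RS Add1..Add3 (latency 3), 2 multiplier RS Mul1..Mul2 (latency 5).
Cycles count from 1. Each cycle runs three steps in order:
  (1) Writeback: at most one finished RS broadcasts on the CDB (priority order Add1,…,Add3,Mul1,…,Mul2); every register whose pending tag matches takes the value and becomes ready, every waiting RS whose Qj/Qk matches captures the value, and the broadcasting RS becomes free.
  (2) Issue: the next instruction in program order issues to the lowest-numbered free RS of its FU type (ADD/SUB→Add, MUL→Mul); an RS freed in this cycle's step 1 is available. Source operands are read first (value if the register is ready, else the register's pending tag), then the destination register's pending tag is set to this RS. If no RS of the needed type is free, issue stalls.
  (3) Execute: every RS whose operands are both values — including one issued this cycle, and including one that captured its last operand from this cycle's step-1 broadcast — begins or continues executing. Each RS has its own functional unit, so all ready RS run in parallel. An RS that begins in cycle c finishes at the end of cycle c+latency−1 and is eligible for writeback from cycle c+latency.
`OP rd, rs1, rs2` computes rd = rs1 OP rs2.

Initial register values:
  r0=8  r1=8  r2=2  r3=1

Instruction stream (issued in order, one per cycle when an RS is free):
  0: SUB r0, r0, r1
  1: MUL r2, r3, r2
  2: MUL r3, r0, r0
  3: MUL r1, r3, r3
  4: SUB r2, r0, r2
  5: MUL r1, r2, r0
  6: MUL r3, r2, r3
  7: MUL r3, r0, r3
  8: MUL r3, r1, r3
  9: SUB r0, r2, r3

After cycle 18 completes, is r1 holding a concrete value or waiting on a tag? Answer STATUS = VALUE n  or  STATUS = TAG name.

  c1: issue SUB r0<-Add1  regs: r0:Add1,r1:8,r2:2,r3:1
  c2: issue MUL r2<-Mul1  regs: r0:Add1,r1:8,r2:Mul1,r3:1
  c3: issue MUL r3<-Mul2  regs: r0:Add1,r1:8,r2:Mul1,r3:Mul2
  c4: CDB Add1=0; stall  regs: r0:0,r1:8,r2:Mul1,r3:Mul2
  c5: stall  regs: r0:0,r1:8,r2:Mul1,r3:Mul2
  c6: stall  regs: r0:0,r1:8,r2:Mul1,r3:Mul2
  c7: CDB Mul1=2; issue MUL r1<-Mul1  regs: r0:0,r1:Mul1,r2:2,r3:Mul2
  c8: issue SUB r2<-Add1  regs: r0:0,r1:Mul1,r2:Add1,r3:Mul2
  c9: CDB Mul2=0; issue MUL r1<-Mul2  regs: r0:0,r1:Mul2,r2:Add1,r3:0
  c10: stall  regs: r0:0,r1:Mul2,r2:Add1,r3:0
  c11: CDB Add1=-2; stall  regs: r0:0,r1:Mul2,r2:-2,r3:0
  c12: stall  regs: r0:0,r1:Mul2,r2:-2,r3:0
  c13: stall  regs: r0:0,r1:Mul2,r2:-2,r3:0
  c14: CDB Mul1=0; issue MUL r3<-Mul1  regs: r0:0,r1:Mul2,r2:-2,r3:Mul1
  c15: stall  regs: r0:0,r1:Mul2,r2:-2,r3:Mul1
  c16: CDB Mul2=0; issue MUL r3<-Mul2  regs: r0:0,r1:0,r2:-2,r3:Mul2
  c17: stall  regs: r0:0,r1:0,r2:-2,r3:Mul2
  c18: stall  regs: r0:0,r1:0,r2:-2,r3:Mul2

STATUS = VALUE 0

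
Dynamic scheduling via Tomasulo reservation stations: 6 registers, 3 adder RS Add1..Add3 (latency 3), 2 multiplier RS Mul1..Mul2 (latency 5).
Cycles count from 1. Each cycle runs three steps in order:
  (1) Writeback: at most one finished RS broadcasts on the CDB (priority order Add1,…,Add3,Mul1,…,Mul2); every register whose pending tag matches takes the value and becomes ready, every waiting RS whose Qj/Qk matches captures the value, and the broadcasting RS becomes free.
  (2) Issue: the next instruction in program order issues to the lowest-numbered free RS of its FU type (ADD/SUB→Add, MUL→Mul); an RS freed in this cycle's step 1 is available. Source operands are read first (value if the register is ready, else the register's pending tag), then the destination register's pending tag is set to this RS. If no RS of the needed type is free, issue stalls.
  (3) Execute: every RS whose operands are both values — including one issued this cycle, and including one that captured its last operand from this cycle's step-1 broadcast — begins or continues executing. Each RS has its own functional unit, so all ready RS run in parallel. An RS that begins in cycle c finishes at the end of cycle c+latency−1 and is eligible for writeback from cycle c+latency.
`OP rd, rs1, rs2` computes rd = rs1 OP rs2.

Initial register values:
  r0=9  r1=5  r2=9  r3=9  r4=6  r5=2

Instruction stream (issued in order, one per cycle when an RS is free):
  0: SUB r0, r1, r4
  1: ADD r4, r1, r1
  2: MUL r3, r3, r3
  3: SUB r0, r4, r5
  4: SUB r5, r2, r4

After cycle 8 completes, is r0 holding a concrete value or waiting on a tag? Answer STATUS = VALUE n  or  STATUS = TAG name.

STATUS = VALUE 8

  c1: issue SUB r0<-Add1  regs: r0:Add1,r1:5,r2:9,r3:9,r4:6,r5:2
  c2: issue ADD r4<-Add2  regs: r0:Add1,r1:5,r2:9,r3:9,r4:Add2,r5:2
  c3: issue MUL r3<-Mul1  regs: r0:Add1,r1:5,r2:9,r3:Mul1,r4:Add2,r5:2
  c4: CDB Add1=-1; issue SUB r0<-Add1  regs: r0:Add1,r1:5,r2:9,r3:Mul1,r4:Add2,r5:2
  c5: CDB Add2=10; issue SUB r5<-Add2  regs: r0:Add1,r1:5,r2:9,r3:Mul1,r4:10,r5:Add2
  c6: -  regs: r0:Add1,r1:5,r2:9,r3:Mul1,r4:10,r5:Add2
  c7: -  regs: r0:Add1,r1:5,r2:9,r3:Mul1,r4:10,r5:Add2
  c8: CDB Add1=8  regs: r0:8,r1:5,r2:9,r3:Mul1,r4:10,r5:Add2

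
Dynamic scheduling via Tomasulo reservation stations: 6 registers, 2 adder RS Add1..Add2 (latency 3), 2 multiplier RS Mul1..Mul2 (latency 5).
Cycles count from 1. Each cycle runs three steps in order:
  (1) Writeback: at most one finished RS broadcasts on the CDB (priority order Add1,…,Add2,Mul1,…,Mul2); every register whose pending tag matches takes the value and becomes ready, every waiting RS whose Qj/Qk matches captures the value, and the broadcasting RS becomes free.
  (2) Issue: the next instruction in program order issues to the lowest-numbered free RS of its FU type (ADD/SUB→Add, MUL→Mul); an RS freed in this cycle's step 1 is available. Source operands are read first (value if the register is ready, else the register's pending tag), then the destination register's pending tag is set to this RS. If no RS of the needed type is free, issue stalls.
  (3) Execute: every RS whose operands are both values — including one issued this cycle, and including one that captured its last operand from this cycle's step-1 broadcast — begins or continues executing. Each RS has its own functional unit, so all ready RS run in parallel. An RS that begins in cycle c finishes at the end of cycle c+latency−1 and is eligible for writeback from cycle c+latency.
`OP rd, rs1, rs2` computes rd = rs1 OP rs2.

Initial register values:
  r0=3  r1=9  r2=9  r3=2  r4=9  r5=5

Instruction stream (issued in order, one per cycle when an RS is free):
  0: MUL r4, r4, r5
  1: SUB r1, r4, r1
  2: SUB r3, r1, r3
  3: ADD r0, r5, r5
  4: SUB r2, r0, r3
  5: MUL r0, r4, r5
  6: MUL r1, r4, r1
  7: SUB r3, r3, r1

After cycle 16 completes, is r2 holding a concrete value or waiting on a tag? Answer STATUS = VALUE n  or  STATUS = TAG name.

cycle 1: issue MUL r4<-Mul1 // r0:3,r1:9,r2:9,r3:2,r4:Mul1,r5:5
cycle 2: issue SUB r1<-Add1 // r0:3,r1:Add1,r2:9,r3:2,r4:Mul1,r5:5
cycle 3: issue SUB r3<-Add2 // r0:3,r1:Add1,r2:9,r3:Add2,r4:Mul1,r5:5
cycle 4: stall // r0:3,r1:Add1,r2:9,r3:Add2,r4:Mul1,r5:5
cycle 5: stall // r0:3,r1:Add1,r2:9,r3:Add2,r4:Mul1,r5:5
cycle 6: CDB Mul1=45; stall // r0:3,r1:Add1,r2:9,r3:Add2,r4:45,r5:5
cycle 7: stall // r0:3,r1:Add1,r2:9,r3:Add2,r4:45,r5:5
cycle 8: stall // r0:3,r1:Add1,r2:9,r3:Add2,r4:45,r5:5
cycle 9: CDB Add1=36; issue ADD r0<-Add1 // r0:Add1,r1:36,r2:9,r3:Add2,r4:45,r5:5
cycle 10: stall // r0:Add1,r1:36,r2:9,r3:Add2,r4:45,r5:5
cycle 11: stall // r0:Add1,r1:36,r2:9,r3:Add2,r4:45,r5:5
cycle 12: CDB Add1=10; issue SUB r2<-Add1 // r0:10,r1:36,r2:Add1,r3:Add2,r4:45,r5:5
cycle 13: CDB Add2=34; issue MUL r0<-Mul1 // r0:Mul1,r1:36,r2:Add1,r3:34,r4:45,r5:5
cycle 14: issue MUL r1<-Mul2 // r0:Mul1,r1:Mul2,r2:Add1,r3:34,r4:45,r5:5
cycle 15: issue SUB r3<-Add2 // r0:Mul1,r1:Mul2,r2:Add1,r3:Add2,r4:45,r5:5
cycle 16: CDB Add1=-24 // r0:Mul1,r1:Mul2,r2:-24,r3:Add2,r4:45,r5:5

STATUS = VALUE -24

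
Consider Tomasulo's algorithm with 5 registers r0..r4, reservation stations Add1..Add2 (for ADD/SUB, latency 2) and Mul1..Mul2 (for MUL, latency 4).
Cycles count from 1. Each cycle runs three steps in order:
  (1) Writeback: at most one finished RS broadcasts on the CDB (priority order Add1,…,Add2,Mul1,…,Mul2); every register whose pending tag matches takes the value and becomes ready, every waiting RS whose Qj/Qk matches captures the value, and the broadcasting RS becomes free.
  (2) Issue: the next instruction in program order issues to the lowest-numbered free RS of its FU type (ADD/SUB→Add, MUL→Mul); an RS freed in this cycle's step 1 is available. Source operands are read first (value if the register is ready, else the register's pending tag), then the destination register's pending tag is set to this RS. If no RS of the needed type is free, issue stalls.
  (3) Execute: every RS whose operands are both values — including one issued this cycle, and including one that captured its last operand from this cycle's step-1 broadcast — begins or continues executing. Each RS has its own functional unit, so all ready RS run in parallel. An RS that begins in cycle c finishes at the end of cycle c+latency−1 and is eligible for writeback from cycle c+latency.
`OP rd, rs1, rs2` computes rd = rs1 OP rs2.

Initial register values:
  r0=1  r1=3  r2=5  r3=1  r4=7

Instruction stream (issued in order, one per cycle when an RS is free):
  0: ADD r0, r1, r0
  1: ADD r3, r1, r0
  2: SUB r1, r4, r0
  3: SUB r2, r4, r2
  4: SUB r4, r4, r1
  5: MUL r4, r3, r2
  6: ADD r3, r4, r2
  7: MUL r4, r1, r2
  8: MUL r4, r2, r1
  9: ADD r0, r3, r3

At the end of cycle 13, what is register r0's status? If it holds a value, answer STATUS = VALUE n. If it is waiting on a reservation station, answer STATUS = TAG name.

  c1: issue ADD r0<-Add1  regs: r0:Add1,r1:3,r2:5,r3:1,r4:7
  c2: issue ADD r3<-Add2  regs: r0:Add1,r1:3,r2:5,r3:Add2,r4:7
  c3: CDB Add1=4; issue SUB r1<-Add1  regs: r0:4,r1:Add1,r2:5,r3:Add2,r4:7
  c4: stall  regs: r0:4,r1:Add1,r2:5,r3:Add2,r4:7
  c5: CDB Add1=3; issue SUB r2<-Add1  regs: r0:4,r1:3,r2:Add1,r3:Add2,r4:7
  c6: CDB Add2=7; issue SUB r4<-Add2  regs: r0:4,r1:3,r2:Add1,r3:7,r4:Add2
  c7: CDB Add1=2; issue MUL r4<-Mul1  regs: r0:4,r1:3,r2:2,r3:7,r4:Mul1
  c8: CDB Add2=4; issue ADD r3<-Add1  regs: r0:4,r1:3,r2:2,r3:Add1,r4:Mul1
  c9: issue MUL r4<-Mul2  regs: r0:4,r1:3,r2:2,r3:Add1,r4:Mul2
  c10: stall  regs: r0:4,r1:3,r2:2,r3:Add1,r4:Mul2
  c11: CDB Mul1=14; issue MUL r4<-Mul1  regs: r0:4,r1:3,r2:2,r3:Add1,r4:Mul1
  c12: issue ADD r0<-Add2  regs: r0:Add2,r1:3,r2:2,r3:Add1,r4:Mul1
  c13: CDB Add1=16  regs: r0:Add2,r1:3,r2:2,r3:16,r4:Mul1

STATUS = TAG Add2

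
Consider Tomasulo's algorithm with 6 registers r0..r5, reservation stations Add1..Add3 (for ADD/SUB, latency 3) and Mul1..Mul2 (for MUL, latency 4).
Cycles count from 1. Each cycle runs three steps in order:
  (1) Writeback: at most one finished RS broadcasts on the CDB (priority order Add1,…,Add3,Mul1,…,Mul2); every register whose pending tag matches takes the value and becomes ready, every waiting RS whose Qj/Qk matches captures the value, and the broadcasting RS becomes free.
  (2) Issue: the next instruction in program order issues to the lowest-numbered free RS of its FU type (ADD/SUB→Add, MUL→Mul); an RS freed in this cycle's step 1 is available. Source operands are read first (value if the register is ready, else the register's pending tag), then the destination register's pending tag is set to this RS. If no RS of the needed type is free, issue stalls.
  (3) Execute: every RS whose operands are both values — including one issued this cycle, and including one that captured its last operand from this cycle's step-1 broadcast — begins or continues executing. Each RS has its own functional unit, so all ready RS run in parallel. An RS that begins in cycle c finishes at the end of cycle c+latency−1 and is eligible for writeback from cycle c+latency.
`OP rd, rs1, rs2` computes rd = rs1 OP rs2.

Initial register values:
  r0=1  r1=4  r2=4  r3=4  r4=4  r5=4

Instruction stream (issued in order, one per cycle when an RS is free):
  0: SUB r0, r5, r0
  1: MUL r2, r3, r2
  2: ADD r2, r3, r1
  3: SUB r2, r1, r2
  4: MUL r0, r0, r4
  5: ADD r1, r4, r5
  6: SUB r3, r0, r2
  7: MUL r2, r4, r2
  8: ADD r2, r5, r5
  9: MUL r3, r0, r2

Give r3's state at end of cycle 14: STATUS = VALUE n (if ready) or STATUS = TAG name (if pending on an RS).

STATUS = TAG Mul2

c1: issue SUB r0<-Add1 | r0:Add1,r1:4,r2:4,r3:4,r4:4,r5:4
c2: issue MUL r2<-Mul1 | r0:Add1,r1:4,r2:Mul1,r3:4,r4:4,r5:4
c3: issue ADD r2<-Add2 | r0:Add1,r1:4,r2:Add2,r3:4,r4:4,r5:4
c4: CDB Add1=3; issue SUB r2<-Add1 | r0:3,r1:4,r2:Add1,r3:4,r4:4,r5:4
c5: issue MUL r0<-Mul2 | r0:Mul2,r1:4,r2:Add1,r3:4,r4:4,r5:4
c6: CDB Add2=8; issue ADD r1<-Add2 | r0:Mul2,r1:Add2,r2:Add1,r3:4,r4:4,r5:4
c7: CDB Mul1=16; issue SUB r3<-Add3 | r0:Mul2,r1:Add2,r2:Add1,r3:Add3,r4:4,r5:4
c8: issue MUL r2<-Mul1 | r0:Mul2,r1:Add2,r2:Mul1,r3:Add3,r4:4,r5:4
c9: CDB Add1=-4; issue ADD r2<-Add1 | r0:Mul2,r1:Add2,r2:Add1,r3:Add3,r4:4,r5:4
c10: CDB Add2=8; stall | r0:Mul2,r1:8,r2:Add1,r3:Add3,r4:4,r5:4
c11: CDB Mul2=12; issue MUL r3<-Mul2 | r0:12,r1:8,r2:Add1,r3:Mul2,r4:4,r5:4
c12: CDB Add1=8 | r0:12,r1:8,r2:8,r3:Mul2,r4:4,r5:4
c13: CDB Mul1=-16 | r0:12,r1:8,r2:8,r3:Mul2,r4:4,r5:4
c14: CDB Add3=16 | r0:12,r1:8,r2:8,r3:Mul2,r4:4,r5:4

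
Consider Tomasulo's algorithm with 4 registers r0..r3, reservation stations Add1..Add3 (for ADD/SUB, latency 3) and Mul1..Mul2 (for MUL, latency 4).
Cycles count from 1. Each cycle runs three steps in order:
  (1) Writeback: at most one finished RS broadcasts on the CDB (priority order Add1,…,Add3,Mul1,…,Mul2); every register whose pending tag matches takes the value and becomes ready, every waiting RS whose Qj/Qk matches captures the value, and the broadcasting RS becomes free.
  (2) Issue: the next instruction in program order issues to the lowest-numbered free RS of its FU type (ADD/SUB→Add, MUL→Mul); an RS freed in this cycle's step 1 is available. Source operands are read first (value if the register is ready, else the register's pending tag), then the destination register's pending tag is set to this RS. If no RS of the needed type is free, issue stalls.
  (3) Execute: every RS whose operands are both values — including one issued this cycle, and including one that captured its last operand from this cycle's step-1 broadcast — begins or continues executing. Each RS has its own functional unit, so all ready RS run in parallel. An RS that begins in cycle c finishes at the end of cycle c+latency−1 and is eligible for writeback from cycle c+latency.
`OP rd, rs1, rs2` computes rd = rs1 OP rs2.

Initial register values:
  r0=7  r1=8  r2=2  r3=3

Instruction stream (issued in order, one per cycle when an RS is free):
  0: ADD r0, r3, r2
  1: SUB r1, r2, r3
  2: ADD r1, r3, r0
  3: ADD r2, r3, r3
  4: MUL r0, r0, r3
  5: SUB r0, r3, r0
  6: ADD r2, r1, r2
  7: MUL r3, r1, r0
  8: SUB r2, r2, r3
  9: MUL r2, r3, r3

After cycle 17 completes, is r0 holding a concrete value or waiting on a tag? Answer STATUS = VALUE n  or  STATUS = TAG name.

STATUS = VALUE -12

c1: issue ADD r0<-Add1 | r0:Add1,r1:8,r2:2,r3:3
c2: issue SUB r1<-Add2 | r0:Add1,r1:Add2,r2:2,r3:3
c3: issue ADD r1<-Add3 | r0:Add1,r1:Add3,r2:2,r3:3
c4: CDB Add1=5; issue ADD r2<-Add1 | r0:5,r1:Add3,r2:Add1,r3:3
c5: CDB Add2=-1; issue MUL r0<-Mul1 | r0:Mul1,r1:Add3,r2:Add1,r3:3
c6: issue SUB r0<-Add2 | r0:Add2,r1:Add3,r2:Add1,r3:3
c7: CDB Add1=6; issue ADD r2<-Add1 | r0:Add2,r1:Add3,r2:Add1,r3:3
c8: CDB Add3=8; issue MUL r3<-Mul2 | r0:Add2,r1:8,r2:Add1,r3:Mul2
c9: CDB Mul1=15; issue SUB r2<-Add3 | r0:Add2,r1:8,r2:Add3,r3:Mul2
c10: issue MUL r2<-Mul1 | r0:Add2,r1:8,r2:Mul1,r3:Mul2
c11: CDB Add1=14 | r0:Add2,r1:8,r2:Mul1,r3:Mul2
c12: CDB Add2=-12 | r0:-12,r1:8,r2:Mul1,r3:Mul2
c13: - | r0:-12,r1:8,r2:Mul1,r3:Mul2
c14: - | r0:-12,r1:8,r2:Mul1,r3:Mul2
c15: - | r0:-12,r1:8,r2:Mul1,r3:Mul2
c16: CDB Mul2=-96 | r0:-12,r1:8,r2:Mul1,r3:-96
c17: - | r0:-12,r1:8,r2:Mul1,r3:-96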